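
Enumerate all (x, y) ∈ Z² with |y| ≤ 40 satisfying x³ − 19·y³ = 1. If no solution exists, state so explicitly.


The equation is x³ - 19y³ = 1. For fixed y, x³ = 19·y³ + 1, so a solution requires the RHS to be a perfect cube.
Strategy: iterate y from -40 to 40, compute RHS = 19·y³ + 1, and check whether it is a (positive or negative) perfect cube.
Check small values of y:
  y = 0: RHS = 1 = (1)³ ⇒ x = 1 works.
  y = 1: RHS = 20 is not a perfect cube.
  y = -1: RHS = -18 is not a perfect cube.
  y = 2: RHS = 153 is not a perfect cube.
  y = -2: RHS = -151 is not a perfect cube.
  y = 3: RHS = 514 is not a perfect cube.
  y = -3: RHS = -512 = (-8)³ ⇒ x = -8 works.
Continuing the search up to |y| = 40 finds no further solutions beyond those listed.
Collected solutions: (1, 0), (-8, -3).

Solutions (with |y| ≤ 40): (1, 0), (-8, -3).


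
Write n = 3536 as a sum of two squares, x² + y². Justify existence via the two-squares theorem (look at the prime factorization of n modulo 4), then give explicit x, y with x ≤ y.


Step 1: Factor n = 3536 = 2^4 · 13 · 17.
Step 2: Check the mod-4 condition on each prime factor: 2 = 2 (special); 13 ≡ 1 (mod 4), exponent 1; 17 ≡ 1 (mod 4), exponent 1.
All primes ≡ 3 (mod 4) appear to even exponent (or don't appear), so by the two-squares theorem n IS expressible as a sum of two squares.
Step 3: Build a representation. Group n = k² · m with k = 4 and m = 13 · 17 = 221 (a product of primes ≡ 1 (mod 4)); a representation of m scales to one of n via (k·x)² + (k·y)² = k²(x² + y²). Each prime p ≡ 1 (mod 4) is itself a sum of two squares; find a² by testing p − a² for a perfect square:
  13: 13 − 1² = 12, 13 − 2² = 9 = 3² ⇒ 13 = 2² + 3².
  17: 17 − 1² = 16 = 4² ⇒ 17 = 1² + 4².
  Combine using the Brahmagupta–Fibonacci identity (a² + b²)(c² + d²) = (ac − bd)² + (ad + bc)² = (ac + bd)² + (ad − bc)²:
  13 · 17 = 221: from (2² + 3²)(1² + 4²), take (2·1 − 3·4, 2·4 + 3·1) = (2 − 12, 8 + 3) = (-10, 11); dropping signs (only squares matter) gives (10, 11); check 10² + 11² = 100 + 121 = 221 ✓.
  Scale by k = 4: (4·10, 4·11) = (40, 44).
Step 4: Order so x ≤ y and verify: 40² + 44² = 1600 + 1936 = 3536 = n. ✓

n = 3536 = 40² + 44² (one valid representation with x ≤ y).


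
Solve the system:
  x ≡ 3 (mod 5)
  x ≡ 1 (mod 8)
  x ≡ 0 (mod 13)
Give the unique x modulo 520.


Moduli 5, 8, 13 are pairwise coprime; by CRT there is a unique solution modulo M = 5 · 8 · 13 = 520.
Solve pairwise, accumulating the modulus:
  Start with x ≡ 3 (mod 5).
  Combine with x ≡ 1 (mod 8): since gcd(5, 8) = 1, we get a unique residue mod 40.
    Write x = 3 + 5·t and substitute into x ≡ 1 (mod 8): 5·t ≡ 1 − 3 = -2 (mod 8).
    Reduce coefficients mod 8: 5·t ≡ 6 (mod 8).
    The inverse of 5 mod 8 is 5 (since 5·5 = 25 = 3·8 + 1), so t ≡ 5·6 = 30 ≡ 6 (mod 8).
    Then x = 3 + 5·6 = 33, valid modulo lcm(5, 8) = 40: x ≡ 33 (mod 40).
  Combine with x ≡ 0 (mod 13): since gcd(40, 13) = 1, we get a unique residue mod 520.
    Write x = 33 + 40·t and substitute into x ≡ 0 (mod 13): 40·t ≡ 0 − 33 = -33 (mod 13).
    Reduce coefficients mod 13: 1·t ≡ 6 (mod 13).
    So t ≡ 6 (mod 13).
    Then x = 33 + 40·6 = 273, valid modulo lcm(40, 13) = 520: x ≡ 273 (mod 520).
Verify: 273 mod 5 = 3 ✓, 273 mod 8 = 1 ✓, 273 mod 13 = 0 ✓.

x ≡ 273 (mod 520).


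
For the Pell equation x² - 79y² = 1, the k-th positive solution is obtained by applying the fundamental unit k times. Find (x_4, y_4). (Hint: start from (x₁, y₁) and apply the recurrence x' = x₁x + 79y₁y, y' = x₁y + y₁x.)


Step 1: Find the fundamental solution (x₁, y₁) of x² - 79y² = 1.
  Expand √79 as a continued fraction. a₀ = ⌊√79⌋ = 8; iterate m_{k+1} = d_k·a_k − m_k, d_{k+1} = (79 − m_{k+1}²)/d_k, a_{k+1} = ⌊(a₀ + m_{k+1})/d_{k+1}⌋ (starting m₀ = 0, d₀ = 1), with convergents p_k = a_k·p_{k-1} + p_{k-2}, q_k = a_k·q_{k-1} + q_{k-2} (p₋₁ = 1, q₋₁ = 0):
  k = 0: a₀ = 8; p₀/q₀ = 8/1; p₀² − 79·q₀² = 64 − 79 = -15.
  k = 1: m = 8, d = 15, a = ⌊(8 + 8)/15⌋ = 1; p/q = (1·8 + 1)/(1·1 + 0) = 9/1; p² − 79·q² = 81 − 79 = 2.
  k = 2: m = 7, d = 2, a = ⌊(8 + 7)/2⌋ = 7; p/q = (7·9 + 8)/(7·1 + 1) = 71/8; p² − 79·q² = 5041 − 5056 = -15.
  k = 3: m = 7, d = 15, a = ⌊(8 + 7)/15⌋ = 1; p/q = (1·71 + 9)/(1·8 + 1) = 80/9; p² − 79·q² = 6400 − 6399 = 1.
  The first convergent with p² − 79·q² = 1 gives the fundamental solution (x₁, y₁) = (80, 9).
Step 2: Apply the recurrence (x_{n+1}, y_{n+1}) = (x₁x_n + 79y₁y_n, x₁y_n + y₁x_n) repeatedly.
  From (x_1, y_1) = (80, 9): x_2 = 80·80 + 79·9·9 = 12799; y_2 = 80·9 + 9·80 = 1440.
  From (x_2, y_2) = (12799, 1440): x_3 = 80·12799 + 79·9·1440 = 2047760; y_3 = 80·1440 + 9·12799 = 230391.
  From (x_3, y_3) = (2047760, 230391): x_4 = 80·2047760 + 79·9·230391 = 327628801; y_4 = 80·230391 + 9·2047760 = 36861120.
Step 3: Verify x_4² - 79·y_4² = 107340631244697601 - 107340631244697600 = 1 (should be 1). ✓

(x_1, y_1) = (80, 9); (x_4, y_4) = (327628801, 36861120).


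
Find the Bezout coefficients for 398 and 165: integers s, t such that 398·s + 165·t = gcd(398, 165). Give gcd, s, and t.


Euclidean algorithm on (398, 165) — divide until remainder is 0:
  398 = 2 · 165 + 68
  165 = 2 · 68 + 29
  68 = 2 · 29 + 10
  29 = 2 · 10 + 9
  10 = 1 · 9 + 1
  9 = 9 · 1 + 0
gcd(398, 165) = 1.
Track Bezout coefficients alongside the remainders: start with r₀ = 398 = a·1 + b·0 (s = 1, t = 0) and r₁ = 165 = a·0 + b·1 (s = 0, t = 1); each new remainder r_{k+1} = r_{k-1} − q_k·r_k inherits s_{k+1} = s_{k-1} − q_k·s_k, t_{k+1} = t_{k-1} − q_k·t_k, so r_k = a·s_k + b·t_k at every step:
  q = 2: r = 68, s = 1 − 2·0 = 1, t = 0 − 2·1 = -2  (check: 398·1 + 165·(-2) = 68)
  q = 2: r = 29, s = 0 − 2·1 = -2, t = 1 − 2·(-2) = 5  (check: 398·(-2) + 165·5 = 29)
  q = 2: r = 10, s = 1 − 2·(-2) = 5, t = -2 − 2·5 = -12  (check: 398·5 + 165·(-12) = 10)
  q = 2: r = 9, s = -2 − 2·5 = -12, t = 5 − 2·(-12) = 29  (check: 398·(-12) + 165·29 = 9)
  q = 1: r = 1, s = 5 − 1·(-12) = 17, t = -12 − 1·29 = -41  (check: 398·17 + 165·(-41) = 1)
The row with r = 1 (the gcd) gives the Bezout coefficients s = 17, t = -41.
Result: 398 · (17) + 165 · (-41) = 1.

gcd(398, 165) = 1; s = 17, t = -41 (check: 398·17 + 165·(-41) = 1).


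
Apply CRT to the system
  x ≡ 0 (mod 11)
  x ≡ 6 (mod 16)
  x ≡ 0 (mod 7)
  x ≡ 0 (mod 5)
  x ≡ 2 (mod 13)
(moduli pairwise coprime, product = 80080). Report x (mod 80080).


Product of moduli M = 11 · 16 · 7 · 5 · 13 = 80080.
Merge one congruence at a time:
  Start: x ≡ 0 (mod 11).
  Combine with x ≡ 6 (mod 16); new modulus lcm = 176.
    Write x = 0 + 11·t and substitute into x ≡ 6 (mod 16): 11·t ≡ 6 − 0 = 6 (mod 16).
    The inverse of 11 mod 16 is 3 (since 11·3 = 33 = 2·16 + 1), so t ≡ 3·6 = 18 ≡ 2 (mod 16).
    Then x = 0 + 11·2 = 22, valid modulo lcm(11, 16) = 176: x ≡ 22 (mod 176).
  Combine with x ≡ 0 (mod 7); new modulus lcm = 1232.
    Write x = 22 + 176·t and substitute into x ≡ 0 (mod 7): 176·t ≡ 0 − 22 = -22 (mod 7).
    Reduce coefficients mod 7: 1·t ≡ 6 (mod 7).
    So t ≡ 6 (mod 7).
    Then x = 22 + 176·6 = 1078, valid modulo lcm(176, 7) = 1232: x ≡ 1078 (mod 1232).
  Combine with x ≡ 0 (mod 5); new modulus lcm = 6160.
    Write x = 1078 + 1232·t and substitute into x ≡ 0 (mod 5): 1232·t ≡ 0 − 1078 = -1078 (mod 5).
    Reduce coefficients mod 5: 2·t ≡ 2 (mod 5).
    The inverse of 2 mod 5 is 3 (since 2·3 = 6 = 1·5 + 1), so t ≡ 3·2 = 6 ≡ 1 (mod 5).
    Then x = 1078 + 1232·1 = 2310, valid modulo lcm(1232, 5) = 6160: x ≡ 2310 (mod 6160).
  Combine with x ≡ 2 (mod 13); new modulus lcm = 80080.
    Write x = 2310 + 6160·t and substitute into x ≡ 2 (mod 13): 6160·t ≡ 2 − 2310 = -2308 (mod 13).
    Reduce coefficients mod 13: 11·t ≡ 6 (mod 13).
    The inverse of 11 mod 13 is 6 (since 11·6 = 66 = 5·13 + 1), so t ≡ 6·6 = 36 ≡ 10 (mod 13).
    Then x = 2310 + 6160·10 = 63910, valid modulo lcm(6160, 13) = 80080: x ≡ 63910 (mod 80080).
Verify against each original: 63910 mod 11 = 0, 63910 mod 16 = 6, 63910 mod 7 = 0, 63910 mod 5 = 0, 63910 mod 13 = 2.

x ≡ 63910 (mod 80080).


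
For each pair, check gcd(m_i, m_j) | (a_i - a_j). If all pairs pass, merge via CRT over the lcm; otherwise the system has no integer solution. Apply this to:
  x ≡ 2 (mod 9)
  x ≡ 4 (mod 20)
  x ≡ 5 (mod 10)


Moduli 9, 20, 10 are not pairwise coprime, so CRT works modulo lcm(m_i) when all pairwise compatibility conditions hold.
Pairwise compatibility: gcd(m_i, m_j) must divide a_i - a_j for every pair.
Merge one congruence at a time:
  Start: x ≡ 2 (mod 9).
  Combine with x ≡ 4 (mod 20): gcd(9, 20) = 1; 4 - 2 = 2, which IS divisible by 1, so compatible.
    Write x = 2 + 9·t and substitute into x ≡ 4 (mod 20): 9·t ≡ 4 − 2 = 2 (mod 20).
    The inverse of 9 mod 20 is 9 (since 9·9 = 81 = 4·20 + 1), so t ≡ 9·2 = 18 ≡ 18 (mod 20).
    Then x = 2 + 9·18 = 164, valid modulo lcm(9, 20) = 180: x ≡ 164 (mod 180).
  Combine with x ≡ 5 (mod 10): gcd(180, 10) = 10, and 5 - 164 = -159 is NOT divisible by 10.
    ⇒ system is inconsistent (no integer solution).

No solution (the system is inconsistent).


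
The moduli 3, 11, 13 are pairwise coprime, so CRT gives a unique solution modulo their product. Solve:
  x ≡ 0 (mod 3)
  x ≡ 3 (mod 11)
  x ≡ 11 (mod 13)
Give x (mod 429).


Moduli 3, 11, 13 are pairwise coprime; by CRT there is a unique solution modulo M = 3 · 11 · 13 = 429.
Solve pairwise, accumulating the modulus:
  Start with x ≡ 0 (mod 3).
  Combine with x ≡ 3 (mod 11): since gcd(3, 11) = 1, we get a unique residue mod 33.
    Write x = 0 + 3·t and substitute into x ≡ 3 (mod 11): 3·t ≡ 3 − 0 = 3 (mod 11).
    The inverse of 3 mod 11 is 4 (since 3·4 = 12 = 1·11 + 1), so t ≡ 4·3 = 12 ≡ 1 (mod 11).
    Then x = 0 + 3·1 = 3, valid modulo lcm(3, 11) = 33: x ≡ 3 (mod 33).
  Combine with x ≡ 11 (mod 13): since gcd(33, 13) = 1, we get a unique residue mod 429.
    Write x = 3 + 33·t and substitute into x ≡ 11 (mod 13): 33·t ≡ 11 − 3 = 8 (mod 13).
    Reduce coefficients mod 13: 7·t ≡ 8 (mod 13).
    The inverse of 7 mod 13 is 2 (since 7·2 = 14 = 1·13 + 1), so t ≡ 2·8 = 16 ≡ 3 (mod 13).
    Then x = 3 + 33·3 = 102, valid modulo lcm(33, 13) = 429: x ≡ 102 (mod 429).
Verify: 102 mod 3 = 0 ✓, 102 mod 11 = 3 ✓, 102 mod 13 = 11 ✓.

x ≡ 102 (mod 429).


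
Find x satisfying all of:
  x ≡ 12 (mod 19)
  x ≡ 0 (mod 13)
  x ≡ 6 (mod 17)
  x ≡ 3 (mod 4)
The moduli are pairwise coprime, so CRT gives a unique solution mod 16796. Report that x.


Product of moduli M = 19 · 13 · 17 · 4 = 16796.
Merge one congruence at a time:
  Start: x ≡ 12 (mod 19).
  Combine with x ≡ 0 (mod 13); new modulus lcm = 247.
    Write x = 12 + 19·t and substitute into x ≡ 0 (mod 13): 19·t ≡ 0 − 12 = -12 (mod 13).
    Reduce coefficients mod 13: 6·t ≡ 1 (mod 13).
    The inverse of 6 mod 13 is 11 (since 6·11 = 66 = 5·13 + 1), so t ≡ 11·1 = 11 ≡ 11 (mod 13).
    Then x = 12 + 19·11 = 221, valid modulo lcm(19, 13) = 247: x ≡ 221 (mod 247).
  Combine with x ≡ 6 (mod 17); new modulus lcm = 4199.
    Write x = 221 + 247·t and substitute into x ≡ 6 (mod 17): 247·t ≡ 6 − 221 = -215 (mod 17).
    Reduce coefficients mod 17: 9·t ≡ 6 (mod 17).
    The inverse of 9 mod 17 is 2 (since 9·2 = 18 = 1·17 + 1), so t ≡ 2·6 = 12 ≡ 12 (mod 17).
    Then x = 221 + 247·12 = 3185, valid modulo lcm(247, 17) = 4199: x ≡ 3185 (mod 4199).
  Combine with x ≡ 3 (mod 4); new modulus lcm = 16796.
    Write x = 3185 + 4199·t and substitute into x ≡ 3 (mod 4): 4199·t ≡ 3 − 3185 = -3182 (mod 4).
    Reduce coefficients mod 4: 3·t ≡ 2 (mod 4).
    The inverse of 3 mod 4 is 3 (since 3·3 = 9 = 2·4 + 1), so t ≡ 3·2 = 6 ≡ 2 (mod 4).
    Then x = 3185 + 4199·2 = 11583, valid modulo lcm(4199, 4) = 16796: x ≡ 11583 (mod 16796).
Verify against each original: 11583 mod 19 = 12, 11583 mod 13 = 0, 11583 mod 17 = 6, 11583 mod 4 = 3.

x ≡ 11583 (mod 16796).


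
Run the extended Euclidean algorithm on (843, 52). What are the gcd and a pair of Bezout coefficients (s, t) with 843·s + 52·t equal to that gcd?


Euclidean algorithm on (843, 52) — divide until remainder is 0:
  843 = 16 · 52 + 11
  52 = 4 · 11 + 8
  11 = 1 · 8 + 3
  8 = 2 · 3 + 2
  3 = 1 · 2 + 1
  2 = 2 · 1 + 0
gcd(843, 52) = 1.
Track Bezout coefficients alongside the remainders: start with r₀ = 843 = a·1 + b·0 (s = 1, t = 0) and r₁ = 52 = a·0 + b·1 (s = 0, t = 1); each new remainder r_{k+1} = r_{k-1} − q_k·r_k inherits s_{k+1} = s_{k-1} − q_k·s_k, t_{k+1} = t_{k-1} − q_k·t_k, so r_k = a·s_k + b·t_k at every step:
  q = 16: r = 11, s = 1 − 16·0 = 1, t = 0 − 16·1 = -16  (check: 843·1 + 52·(-16) = 11)
  q = 4: r = 8, s = 0 − 4·1 = -4, t = 1 − 4·(-16) = 65  (check: 843·(-4) + 52·65 = 8)
  q = 1: r = 3, s = 1 − 1·(-4) = 5, t = -16 − 1·65 = -81  (check: 843·5 + 52·(-81) = 3)
  q = 2: r = 2, s = -4 − 2·5 = -14, t = 65 − 2·(-81) = 227  (check: 843·(-14) + 52·227 = 2)
  q = 1: r = 1, s = 5 − 1·(-14) = 19, t = -81 − 1·227 = -308  (check: 843·19 + 52·(-308) = 1)
The row with r = 1 (the gcd) gives the Bezout coefficients s = 19, t = -308.
Result: 843 · (19) + 52 · (-308) = 1.

gcd(843, 52) = 1; s = 19, t = -308 (check: 843·19 + 52·(-308) = 1).


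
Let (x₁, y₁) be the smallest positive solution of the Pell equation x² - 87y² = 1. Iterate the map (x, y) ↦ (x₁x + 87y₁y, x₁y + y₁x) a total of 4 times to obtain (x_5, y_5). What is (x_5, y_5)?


Step 1: Find the fundamental solution (x₁, y₁) of x² - 87y² = 1.
  Expand √87 as a continued fraction. a₀ = ⌊√87⌋ = 9; iterate m_{k+1} = d_k·a_k − m_k, d_{k+1} = (87 − m_{k+1}²)/d_k, a_{k+1} = ⌊(a₀ + m_{k+1})/d_{k+1}⌋ (starting m₀ = 0, d₀ = 1), with convergents p_k = a_k·p_{k-1} + p_{k-2}, q_k = a_k·q_{k-1} + q_{k-2} (p₋₁ = 1, q₋₁ = 0):
  k = 0: a₀ = 9; p₀/q₀ = 9/1; p₀² − 87·q₀² = 81 − 87 = -6.
  k = 1: m = 9, d = 6, a = ⌊(9 + 9)/6⌋ = 3; p/q = (3·9 + 1)/(3·1 + 0) = 28/3; p² − 87·q² = 784 − 783 = 1.
  The first convergent with p² − 87·q² = 1 gives the fundamental solution (x₁, y₁) = (28, 3).
Step 2: Apply the recurrence (x_{n+1}, y_{n+1}) = (x₁x_n + 87y₁y_n, x₁y_n + y₁x_n) repeatedly.
  From (x_1, y_1) = (28, 3): x_2 = 28·28 + 87·3·3 = 1567; y_2 = 28·3 + 3·28 = 168.
  From (x_2, y_2) = (1567, 168): x_3 = 28·1567 + 87·3·168 = 87724; y_3 = 28·168 + 3·1567 = 9405.
  From (x_3, y_3) = (87724, 9405): x_4 = 28·87724 + 87·3·9405 = 4910977; y_4 = 28·9405 + 3·87724 = 526512.
  From (x_4, y_4) = (4910977, 526512): x_5 = 28·4910977 + 87·3·526512 = 274926988; y_5 = 28·526512 + 3·4910977 = 29475267.
Step 3: Verify x_5² - 87·y_5² = 75584848730752144 - 75584848730752143 = 1 (should be 1). ✓

(x_1, y_1) = (28, 3); (x_5, y_5) = (274926988, 29475267).


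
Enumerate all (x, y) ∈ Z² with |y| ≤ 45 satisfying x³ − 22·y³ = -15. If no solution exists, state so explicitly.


The equation is x³ - 22y³ = -15. For fixed y, x³ = 22·y³ − 15, so a solution requires the RHS to be a perfect cube.
Strategy: iterate y from -45 to 45, compute RHS = 22·y³ − 15, and check whether it is a (positive or negative) perfect cube.
Check small values of y:
  y = 0: RHS = -15 is not a perfect cube.
  y = 1: RHS = 7 is not a perfect cube.
  y = -1: RHS = -37 is not a perfect cube.
  y = 2: RHS = 161 is not a perfect cube.
  y = -2: RHS = -191 is not a perfect cube.
  y = 3: RHS = 579 is not a perfect cube.
  y = -3: RHS = -609 is not a perfect cube.
Continuing the search up to |y| = 45 finds no solutions either.
No (x, y) in the scanned range satisfies the equation.

No integer solutions with |y| ≤ 45.


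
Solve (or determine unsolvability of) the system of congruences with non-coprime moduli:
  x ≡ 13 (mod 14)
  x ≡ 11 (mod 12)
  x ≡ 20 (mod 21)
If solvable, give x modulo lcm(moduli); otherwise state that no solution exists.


Moduli 14, 12, 21 are not pairwise coprime, so CRT works modulo lcm(m_i) when all pairwise compatibility conditions hold.
Pairwise compatibility: gcd(m_i, m_j) must divide a_i - a_j for every pair.
Merge one congruence at a time:
  Start: x ≡ 13 (mod 14).
  Combine with x ≡ 11 (mod 12): gcd(14, 12) = 2; 11 - 13 = -2, which IS divisible by 2, so compatible.
    Write x = 13 + 14·t and substitute into x ≡ 11 (mod 12): 14·t ≡ 11 − 13 = -2 (mod 12).
    Divide the congruence (and modulus) by g = 2: 7·t ≡ -1 (mod 6).
    Reduce coefficients mod 6: 1·t ≡ 5 (mod 6).
    So t ≡ 5 (mod 6).
    Then x = 13 + 14·5 = 83, valid modulo lcm(14, 12) = 84: x ≡ 83 (mod 84).
  Combine with x ≡ 20 (mod 21): gcd(84, 21) = 21; 20 - 83 = -63, which IS divisible by 21, so compatible.
    Write x = 83 + 84·t and substitute into x ≡ 20 (mod 21): 84·t ≡ 20 − 83 = -63 (mod 21).
    Divide the congruence (and modulus) by g = 21: 4·t ≡ -3 (mod 1).
    Modulo 1 every t works; take t = 0.
    Then x = 83 + 84·0 = 83, valid modulo lcm(84, 21) = 84: x ≡ 83 (mod 84).
Verify: 83 mod 14 = 13, 83 mod 12 = 11, 83 mod 21 = 20.

x ≡ 83 (mod 84).


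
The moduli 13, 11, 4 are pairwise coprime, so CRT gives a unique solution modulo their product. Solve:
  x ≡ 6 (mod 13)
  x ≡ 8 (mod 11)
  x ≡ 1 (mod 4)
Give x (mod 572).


Moduli 13, 11, 4 are pairwise coprime; by CRT there is a unique solution modulo M = 13 · 11 · 4 = 572.
Solve pairwise, accumulating the modulus:
  Start with x ≡ 6 (mod 13).
  Combine with x ≡ 8 (mod 11): since gcd(13, 11) = 1, we get a unique residue mod 143.
    Write x = 6 + 13·t and substitute into x ≡ 8 (mod 11): 13·t ≡ 8 − 6 = 2 (mod 11).
    Reduce coefficients mod 11: 2·t ≡ 2 (mod 11).
    The inverse of 2 mod 11 is 6 (since 2·6 = 12 = 1·11 + 1), so t ≡ 6·2 = 12 ≡ 1 (mod 11).
    Then x = 6 + 13·1 = 19, valid modulo lcm(13, 11) = 143: x ≡ 19 (mod 143).
  Combine with x ≡ 1 (mod 4): since gcd(143, 4) = 1, we get a unique residue mod 572.
    Write x = 19 + 143·t and substitute into x ≡ 1 (mod 4): 143·t ≡ 1 − 19 = -18 (mod 4).
    Reduce coefficients mod 4: 3·t ≡ 2 (mod 4).
    The inverse of 3 mod 4 is 3 (since 3·3 = 9 = 2·4 + 1), so t ≡ 3·2 = 6 ≡ 2 (mod 4).
    Then x = 19 + 143·2 = 305, valid modulo lcm(143, 4) = 572: x ≡ 305 (mod 572).
Verify: 305 mod 13 = 6 ✓, 305 mod 11 = 8 ✓, 305 mod 4 = 1 ✓.

x ≡ 305 (mod 572).


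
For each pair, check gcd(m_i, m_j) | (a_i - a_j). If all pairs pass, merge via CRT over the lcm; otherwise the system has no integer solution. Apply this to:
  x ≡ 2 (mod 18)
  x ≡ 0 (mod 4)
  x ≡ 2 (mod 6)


Moduli 18, 4, 6 are not pairwise coprime, so CRT works modulo lcm(m_i) when all pairwise compatibility conditions hold.
Pairwise compatibility: gcd(m_i, m_j) must divide a_i - a_j for every pair.
Merge one congruence at a time:
  Start: x ≡ 2 (mod 18).
  Combine with x ≡ 0 (mod 4): gcd(18, 4) = 2; 0 - 2 = -2, which IS divisible by 2, so compatible.
    Write x = 2 + 18·t and substitute into x ≡ 0 (mod 4): 18·t ≡ 0 − 2 = -2 (mod 4).
    Divide the congruence (and modulus) by g = 2: 9·t ≡ -1 (mod 2).
    Reduce coefficients mod 2: 1·t ≡ 1 (mod 2).
    So t ≡ 1 (mod 2).
    Then x = 2 + 18·1 = 20, valid modulo lcm(18, 4) = 36: x ≡ 20 (mod 36).
  Combine with x ≡ 2 (mod 6): gcd(36, 6) = 6; 2 - 20 = -18, which IS divisible by 6, so compatible.
    Write x = 20 + 36·t and substitute into x ≡ 2 (mod 6): 36·t ≡ 2 − 20 = -18 (mod 6).
    Divide the congruence (and modulus) by g = 6: 6·t ≡ -3 (mod 1).
    Modulo 1 every t works; take t = 0.
    Then x = 20 + 36·0 = 20, valid modulo lcm(36, 6) = 36: x ≡ 20 (mod 36).
Verify: 20 mod 18 = 2, 20 mod 4 = 0, 20 mod 6 = 2.

x ≡ 20 (mod 36).


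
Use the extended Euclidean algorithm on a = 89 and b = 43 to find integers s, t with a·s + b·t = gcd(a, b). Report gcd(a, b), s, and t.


Euclidean algorithm on (89, 43) — divide until remainder is 0:
  89 = 2 · 43 + 3
  43 = 14 · 3 + 1
  3 = 3 · 1 + 0
gcd(89, 43) = 1.
Track Bezout coefficients alongside the remainders: start with r₀ = 89 = a·1 + b·0 (s = 1, t = 0) and r₁ = 43 = a·0 + b·1 (s = 0, t = 1); each new remainder r_{k+1} = r_{k-1} − q_k·r_k inherits s_{k+1} = s_{k-1} − q_k·s_k, t_{k+1} = t_{k-1} − q_k·t_k, so r_k = a·s_k + b·t_k at every step:
  q = 2: r = 3, s = 1 − 2·0 = 1, t = 0 − 2·1 = -2  (check: 89·1 + 43·(-2) = 3)
  q = 14: r = 1, s = 0 − 14·1 = -14, t = 1 − 14·(-2) = 29  (check: 89·(-14) + 43·29 = 1)
The row with r = 1 (the gcd) gives the Bezout coefficients s = -14, t = 29.
Result: 89 · (-14) + 43 · (29) = 1.

gcd(89, 43) = 1; s = -14, t = 29 (check: 89·(-14) + 43·29 = 1).


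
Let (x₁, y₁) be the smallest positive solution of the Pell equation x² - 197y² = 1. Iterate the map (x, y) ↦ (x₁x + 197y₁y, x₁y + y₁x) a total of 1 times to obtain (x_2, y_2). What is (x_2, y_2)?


Step 1: Find the fundamental solution (x₁, y₁) of x² - 197y² = 1.
  Expand √197 as a continued fraction. a₀ = ⌊√197⌋ = 14; iterate m_{k+1} = d_k·a_k − m_k, d_{k+1} = (197 − m_{k+1}²)/d_k, a_{k+1} = ⌊(a₀ + m_{k+1})/d_{k+1}⌋ (starting m₀ = 0, d₀ = 1), with convergents p_k = a_k·p_{k-1} + p_{k-2}, q_k = a_k·q_{k-1} + q_{k-2} (p₋₁ = 1, q₋₁ = 0):
  k = 0: a₀ = 14; p₀/q₀ = 14/1; p₀² − 197·q₀² = 196 − 197 = -1.
  k = 1: m = 14, d = 1, a = ⌊(14 + 14)/1⌋ = 28; p/q = (28·14 + 1)/(28·1 + 0) = 393/28; p² − 197·q² = 154449 − 154448 = 1.
  The first convergent with p² − 197·q² = 1 gives the fundamental solution (x₁, y₁) = (393, 28).
Step 2: Apply the recurrence (x_{n+1}, y_{n+1}) = (x₁x_n + 197y₁y_n, x₁y_n + y₁x_n) repeatedly.
  From (x_1, y_1) = (393, 28): x_2 = 393·393 + 197·28·28 = 308897; y_2 = 393·28 + 28·393 = 22008.
Step 3: Verify x_2² - 197·y_2² = 95417356609 - 95417356608 = 1 (should be 1). ✓

(x_1, y_1) = (393, 28); (x_2, y_2) = (308897, 22008).


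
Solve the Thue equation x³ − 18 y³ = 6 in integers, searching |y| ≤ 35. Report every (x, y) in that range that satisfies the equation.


The equation is x³ - 18y³ = 6. For fixed y, x³ = 18·y³ + 6, so a solution requires the RHS to be a perfect cube.
Strategy: iterate y from -35 to 35, compute RHS = 18·y³ + 6, and check whether it is a (positive or negative) perfect cube.
Check small values of y:
  y = 0: RHS = 6 is not a perfect cube.
  y = 1: RHS = 24 is not a perfect cube.
  y = -1: RHS = -12 is not a perfect cube.
  y = 2: RHS = 150 is not a perfect cube.
  y = -2: RHS = -138 is not a perfect cube.
  y = 3: RHS = 492 is not a perfect cube.
  y = -3: RHS = -480 is not a perfect cube.
Continuing the search up to |y| = 35 finds no solutions either.
No (x, y) in the scanned range satisfies the equation.

No integer solutions with |y| ≤ 35.


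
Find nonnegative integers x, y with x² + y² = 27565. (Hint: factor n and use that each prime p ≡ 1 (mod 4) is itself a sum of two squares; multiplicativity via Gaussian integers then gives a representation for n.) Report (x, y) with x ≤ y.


Step 1: Factor n = 27565 = 5 · 37 · 149.
Step 2: Check the mod-4 condition on each prime factor: 5 ≡ 1 (mod 4), exponent 1; 37 ≡ 1 (mod 4), exponent 1; 149 ≡ 1 (mod 4), exponent 1.
All primes ≡ 3 (mod 4) appear to even exponent (or don't appear), so by the two-squares theorem n IS expressible as a sum of two squares.
Step 3: Build a representation. Here n = 5 · 37 · 149 is a product of primes ≡ 1 (mod 4). Each prime p ≡ 1 (mod 4) is itself a sum of two squares; find a² by testing p − a² for a perfect square:
  5: 5 − 1² = 4 = 2² ⇒ 5 = 1² + 2².
  37: 37 − 1² = 36 = 6² ⇒ 37 = 1² + 6².
  149: 149 − 1² = 148, 149 − 2² = 145, 149 − 3² = 140, 149 − 4² = 133, 149 − 5² = 124, 149 − 6² = 113, 149 − 7² = 100 = 10² ⇒ 149 = 7² + 10².
  Combine using the Brahmagupta–Fibonacci identity (a² + b²)(c² + d²) = (ac − bd)² + (ad + bc)² = (ac + bd)² + (ad − bc)²:
  5 · 37 = 185: from (1² + 2²)(1² + 6²), take (1·1 − 2·6, 1·6 + 2·1) = (1 − 12, 6 + 2) = (-11, 8); dropping signs (only squares matter) gives (11, 8); check 11² + 8² = 121 + 64 = 185 ✓.
  185 · 149 = 27565: from (11² + 8²)(7² + 10²), take (11·7 − 8·10, 11·10 + 8·7) = (77 − 80, 110 + 56) = (-3, 166); dropping signs (only squares matter) gives (3, 166); check 3² + 166² = 9 + 27556 = 27565 ✓.
Step 4: Order so x ≤ y and verify: 3² + 166² = 9 + 27556 = 27565 = n. ✓

n = 27565 = 3² + 166² (one valid representation with x ≤ y).


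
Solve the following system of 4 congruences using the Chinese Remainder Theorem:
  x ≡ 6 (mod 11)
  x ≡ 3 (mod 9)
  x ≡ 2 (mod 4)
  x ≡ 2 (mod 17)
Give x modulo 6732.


Product of moduli M = 11 · 9 · 4 · 17 = 6732.
Merge one congruence at a time:
  Start: x ≡ 6 (mod 11).
  Combine with x ≡ 3 (mod 9); new modulus lcm = 99.
    Write x = 6 + 11·t and substitute into x ≡ 3 (mod 9): 11·t ≡ 3 − 6 = -3 (mod 9).
    Reduce coefficients mod 9: 2·t ≡ 6 (mod 9).
    The inverse of 2 mod 9 is 5 (since 2·5 = 10 = 1·9 + 1), so t ≡ 5·6 = 30 ≡ 3 (mod 9).
    Then x = 6 + 11·3 = 39, valid modulo lcm(11, 9) = 99: x ≡ 39 (mod 99).
  Combine with x ≡ 2 (mod 4); new modulus lcm = 396.
    Write x = 39 + 99·t and substitute into x ≡ 2 (mod 4): 99·t ≡ 2 − 39 = -37 (mod 4).
    Reduce coefficients mod 4: 3·t ≡ 3 (mod 4).
    The inverse of 3 mod 4 is 3 (since 3·3 = 9 = 2·4 + 1), so t ≡ 3·3 = 9 ≡ 1 (mod 4).
    Then x = 39 + 99·1 = 138, valid modulo lcm(99, 4) = 396: x ≡ 138 (mod 396).
  Combine with x ≡ 2 (mod 17); new modulus lcm = 6732.
    Write x = 138 + 396·t and substitute into x ≡ 2 (mod 17): 396·t ≡ 2 − 138 = -136 (mod 17).
    Reduce coefficients mod 17: 5·t ≡ 0 (mod 17).
    The inverse of 5 mod 17 is 7 (since 5·7 = 35 = 2·17 + 1), so t ≡ 7·0 = 0 ≡ 0 (mod 17).
    Then x = 138 + 396·0 = 138, valid modulo lcm(396, 17) = 6732: x ≡ 138 (mod 6732).
Verify against each original: 138 mod 11 = 6, 138 mod 9 = 3, 138 mod 4 = 2, 138 mod 17 = 2.

x ≡ 138 (mod 6732).


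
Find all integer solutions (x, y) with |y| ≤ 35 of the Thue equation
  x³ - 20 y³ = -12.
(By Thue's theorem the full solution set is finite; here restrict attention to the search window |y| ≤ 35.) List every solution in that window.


The equation is x³ - 20y³ = -12. For fixed y, x³ = 20·y³ − 12, so a solution requires the RHS to be a perfect cube.
Strategy: iterate y from -35 to 35, compute RHS = 20·y³ − 12, and check whether it is a (positive or negative) perfect cube.
Check small values of y:
  y = 0: RHS = -12 is not a perfect cube.
  y = 1: RHS = 8 = (2)³ ⇒ x = 2 works.
  y = -1: RHS = -32 is not a perfect cube.
  y = 2: RHS = 148 is not a perfect cube.
  y = -2: RHS = -172 is not a perfect cube.
  y = 3: RHS = 528 is not a perfect cube.
  y = -3: RHS = -552 is not a perfect cube.
Continuing the search up to |y| = 35 finds no further solutions beyond those listed.
Collected solutions: (2, 1).

Solutions (with |y| ≤ 35): (2, 1).


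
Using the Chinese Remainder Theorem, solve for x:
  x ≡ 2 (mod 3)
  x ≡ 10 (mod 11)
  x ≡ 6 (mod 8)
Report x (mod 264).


Moduli 3, 11, 8 are pairwise coprime; by CRT there is a unique solution modulo M = 3 · 11 · 8 = 264.
Solve pairwise, accumulating the modulus:
  Start with x ≡ 2 (mod 3).
  Combine with x ≡ 10 (mod 11): since gcd(3, 11) = 1, we get a unique residue mod 33.
    Write x = 2 + 3·t and substitute into x ≡ 10 (mod 11): 3·t ≡ 10 − 2 = 8 (mod 11).
    The inverse of 3 mod 11 is 4 (since 3·4 = 12 = 1·11 + 1), so t ≡ 4·8 = 32 ≡ 10 (mod 11).
    Then x = 2 + 3·10 = 32, valid modulo lcm(3, 11) = 33: x ≡ 32 (mod 33).
  Combine with x ≡ 6 (mod 8): since gcd(33, 8) = 1, we get a unique residue mod 264.
    Write x = 32 + 33·t and substitute into x ≡ 6 (mod 8): 33·t ≡ 6 − 32 = -26 (mod 8).
    Reduce coefficients mod 8: 1·t ≡ 6 (mod 8).
    So t ≡ 6 (mod 8).
    Then x = 32 + 33·6 = 230, valid modulo lcm(33, 8) = 264: x ≡ 230 (mod 264).
Verify: 230 mod 3 = 2 ✓, 230 mod 11 = 10 ✓, 230 mod 8 = 6 ✓.

x ≡ 230 (mod 264).


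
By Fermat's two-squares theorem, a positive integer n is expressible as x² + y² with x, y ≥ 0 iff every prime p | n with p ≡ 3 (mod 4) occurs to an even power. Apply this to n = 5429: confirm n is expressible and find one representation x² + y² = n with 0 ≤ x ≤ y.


Step 1: Factor n = 5429 = 61 · 89.
Step 2: Check the mod-4 condition on each prime factor: 61 ≡ 1 (mod 4), exponent 1; 89 ≡ 1 (mod 4), exponent 1.
All primes ≡ 3 (mod 4) appear to even exponent (or don't appear), so by the two-squares theorem n IS expressible as a sum of two squares.
Step 3: Build a representation. Here n = 61 · 89 is a product of primes ≡ 1 (mod 4). Each prime p ≡ 1 (mod 4) is itself a sum of two squares; find a² by testing p − a² for a perfect square:
  61: 61 − 1² = 60, 61 − 2² = 57, 61 − 3² = 52, 61 − 4² = 45, 61 − 5² = 36 = 6² ⇒ 61 = 5² + 6².
  89: 89 − 1² = 88, 89 − 2² = 85, 89 − 3² = 80, 89 − 4² = 73, 89 − 5² = 64 = 8² ⇒ 89 = 5² + 8².
  Combine using the Brahmagupta–Fibonacci identity (a² + b²)(c² + d²) = (ac − bd)² + (ad + bc)² = (ac + bd)² + (ad − bc)²:
  61 · 89 = 5429: from (5² + 6²)(5² + 8²), take (5·5 − 6·8, 5·8 + 6·5) = (25 − 48, 40 + 30) = (-23, 70); dropping signs (only squares matter) gives (23, 70); check 23² + 70² = 529 + 4900 = 5429 ✓.
Step 4: Order so x ≤ y and verify: 23² + 70² = 529 + 4900 = 5429 = n. ✓

n = 5429 = 23² + 70² (one valid representation with x ≤ y).


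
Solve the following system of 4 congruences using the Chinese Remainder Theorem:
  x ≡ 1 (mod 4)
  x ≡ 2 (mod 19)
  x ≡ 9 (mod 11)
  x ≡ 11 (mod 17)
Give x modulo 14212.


Product of moduli M = 4 · 19 · 11 · 17 = 14212.
Merge one congruence at a time:
  Start: x ≡ 1 (mod 4).
  Combine with x ≡ 2 (mod 19); new modulus lcm = 76.
    Write x = 1 + 4·t and substitute into x ≡ 2 (mod 19): 4·t ≡ 2 − 1 = 1 (mod 19).
    The inverse of 4 mod 19 is 5 (since 4·5 = 20 = 1·19 + 1), so t ≡ 5·1 = 5 ≡ 5 (mod 19).
    Then x = 1 + 4·5 = 21, valid modulo lcm(4, 19) = 76: x ≡ 21 (mod 76).
  Combine with x ≡ 9 (mod 11); new modulus lcm = 836.
    Write x = 21 + 76·t and substitute into x ≡ 9 (mod 11): 76·t ≡ 9 − 21 = -12 (mod 11).
    Reduce coefficients mod 11: 10·t ≡ 10 (mod 11).
    The inverse of 10 mod 11 is 10 (since 10·10 = 100 = 9·11 + 1), so t ≡ 10·10 = 100 ≡ 1 (mod 11).
    Then x = 21 + 76·1 = 97, valid modulo lcm(76, 11) = 836: x ≡ 97 (mod 836).
  Combine with x ≡ 11 (mod 17); new modulus lcm = 14212.
    Write x = 97 + 836·t and substitute into x ≡ 11 (mod 17): 836·t ≡ 11 − 97 = -86 (mod 17).
    Reduce coefficients mod 17: 3·t ≡ 16 (mod 17).
    The inverse of 3 mod 17 is 6 (since 3·6 = 18 = 1·17 + 1), so t ≡ 6·16 = 96 ≡ 11 (mod 17).
    Then x = 97 + 836·11 = 9293, valid modulo lcm(836, 17) = 14212: x ≡ 9293 (mod 14212).
Verify against each original: 9293 mod 4 = 1, 9293 mod 19 = 2, 9293 mod 11 = 9, 9293 mod 17 = 11.

x ≡ 9293 (mod 14212).


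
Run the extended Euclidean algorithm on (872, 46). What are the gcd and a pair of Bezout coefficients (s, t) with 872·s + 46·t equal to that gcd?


Euclidean algorithm on (872, 46) — divide until remainder is 0:
  872 = 18 · 46 + 44
  46 = 1 · 44 + 2
  44 = 22 · 2 + 0
gcd(872, 46) = 2.
Track Bezout coefficients alongside the remainders: start with r₀ = 872 = a·1 + b·0 (s = 1, t = 0) and r₁ = 46 = a·0 + b·1 (s = 0, t = 1); each new remainder r_{k+1} = r_{k-1} − q_k·r_k inherits s_{k+1} = s_{k-1} − q_k·s_k, t_{k+1} = t_{k-1} − q_k·t_k, so r_k = a·s_k + b·t_k at every step:
  q = 18: r = 44, s = 1 − 18·0 = 1, t = 0 − 18·1 = -18  (check: 872·1 + 46·(-18) = 44)
  q = 1: r = 2, s = 0 − 1·1 = -1, t = 1 − 1·(-18) = 19  (check: 872·(-1) + 46·19 = 2)
The row with r = 2 (the gcd) gives the Bezout coefficients s = -1, t = 19.
Result: 872 · (-1) + 46 · (19) = 2.

gcd(872, 46) = 2; s = -1, t = 19 (check: 872·(-1) + 46·19 = 2).


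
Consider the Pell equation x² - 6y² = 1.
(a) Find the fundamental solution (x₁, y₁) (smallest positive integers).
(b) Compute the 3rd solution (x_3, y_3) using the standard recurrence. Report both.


Step 1: Find the fundamental solution (x₁, y₁) of x² - 6y² = 1.
  Expand √6 as a continued fraction. a₀ = ⌊√6⌋ = 2; iterate m_{k+1} = d_k·a_k − m_k, d_{k+1} = (6 − m_{k+1}²)/d_k, a_{k+1} = ⌊(a₀ + m_{k+1})/d_{k+1}⌋ (starting m₀ = 0, d₀ = 1), with convergents p_k = a_k·p_{k-1} + p_{k-2}, q_k = a_k·q_{k-1} + q_{k-2} (p₋₁ = 1, q₋₁ = 0):
  k = 0: a₀ = 2; p₀/q₀ = 2/1; p₀² − 6·q₀² = 4 − 6 = -2.
  k = 1: m = 2, d = 2, a = ⌊(2 + 2)/2⌋ = 2; p/q = (2·2 + 1)/(2·1 + 0) = 5/2; p² − 6·q² = 25 − 24 = 1.
  The first convergent with p² − 6·q² = 1 gives the fundamental solution (x₁, y₁) = (5, 2).
Step 2: Apply the recurrence (x_{n+1}, y_{n+1}) = (x₁x_n + 6y₁y_n, x₁y_n + y₁x_n) repeatedly.
  From (x_1, y_1) = (5, 2): x_2 = 5·5 + 6·2·2 = 49; y_2 = 5·2 + 2·5 = 20.
  From (x_2, y_2) = (49, 20): x_3 = 5·49 + 6·2·20 = 485; y_3 = 5·20 + 2·49 = 198.
Step 3: Verify x_3² - 6·y_3² = 235225 - 235224 = 1 (should be 1). ✓

(x_1, y_1) = (5, 2); (x_3, y_3) = (485, 198).


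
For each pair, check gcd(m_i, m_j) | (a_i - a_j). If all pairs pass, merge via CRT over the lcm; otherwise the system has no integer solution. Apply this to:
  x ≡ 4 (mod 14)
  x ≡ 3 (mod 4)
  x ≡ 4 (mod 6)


Moduli 14, 4, 6 are not pairwise coprime, so CRT works modulo lcm(m_i) when all pairwise compatibility conditions hold.
Pairwise compatibility: gcd(m_i, m_j) must divide a_i - a_j for every pair.
Merge one congruence at a time:
  Start: x ≡ 4 (mod 14).
  Combine with x ≡ 3 (mod 4): gcd(14, 4) = 2, and 3 - 4 = -1 is NOT divisible by 2.
    ⇒ system is inconsistent (no integer solution).

No solution (the system is inconsistent).


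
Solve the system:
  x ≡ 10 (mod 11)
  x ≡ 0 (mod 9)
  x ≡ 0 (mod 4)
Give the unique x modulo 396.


Moduli 11, 9, 4 are pairwise coprime; by CRT there is a unique solution modulo M = 11 · 9 · 4 = 396.
Solve pairwise, accumulating the modulus:
  Start with x ≡ 10 (mod 11).
  Combine with x ≡ 0 (mod 9): since gcd(11, 9) = 1, we get a unique residue mod 99.
    Write x = 10 + 11·t and substitute into x ≡ 0 (mod 9): 11·t ≡ 0 − 10 = -10 (mod 9).
    Reduce coefficients mod 9: 2·t ≡ 8 (mod 9).
    The inverse of 2 mod 9 is 5 (since 2·5 = 10 = 1·9 + 1), so t ≡ 5·8 = 40 ≡ 4 (mod 9).
    Then x = 10 + 11·4 = 54, valid modulo lcm(11, 9) = 99: x ≡ 54 (mod 99).
  Combine with x ≡ 0 (mod 4): since gcd(99, 4) = 1, we get a unique residue mod 396.
    Write x = 54 + 99·t and substitute into x ≡ 0 (mod 4): 99·t ≡ 0 − 54 = -54 (mod 4).
    Reduce coefficients mod 4: 3·t ≡ 2 (mod 4).
    The inverse of 3 mod 4 is 3 (since 3·3 = 9 = 2·4 + 1), so t ≡ 3·2 = 6 ≡ 2 (mod 4).
    Then x = 54 + 99·2 = 252, valid modulo lcm(99, 4) = 396: x ≡ 252 (mod 396).
Verify: 252 mod 11 = 10 ✓, 252 mod 9 = 0 ✓, 252 mod 4 = 0 ✓.

x ≡ 252 (mod 396).


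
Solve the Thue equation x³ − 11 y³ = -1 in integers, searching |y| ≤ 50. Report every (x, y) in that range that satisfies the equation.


The equation is x³ - 11y³ = -1. For fixed y, x³ = 11·y³ − 1, so a solution requires the RHS to be a perfect cube.
Strategy: iterate y from -50 to 50, compute RHS = 11·y³ − 1, and check whether it is a (positive or negative) perfect cube.
Check small values of y:
  y = 0: RHS = -1 = (-1)³ ⇒ x = -1 works.
  y = 1: RHS = 10 is not a perfect cube.
  y = -1: RHS = -12 is not a perfect cube.
  y = 2: RHS = 87 is not a perfect cube.
  y = -2: RHS = -89 is not a perfect cube.
  y = 3: RHS = 296 is not a perfect cube.
  y = -3: RHS = -298 is not a perfect cube.
Continuing the search up to |y| = 50 finds no further solutions beyond those listed.
Collected solutions: (-1, 0).

Solutions (with |y| ≤ 50): (-1, 0).


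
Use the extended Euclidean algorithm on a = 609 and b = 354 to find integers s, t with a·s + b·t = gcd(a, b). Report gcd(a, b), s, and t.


Euclidean algorithm on (609, 354) — divide until remainder is 0:
  609 = 1 · 354 + 255
  354 = 1 · 255 + 99
  255 = 2 · 99 + 57
  99 = 1 · 57 + 42
  57 = 1 · 42 + 15
  42 = 2 · 15 + 12
  15 = 1 · 12 + 3
  12 = 4 · 3 + 0
gcd(609, 354) = 3.
Track Bezout coefficients alongside the remainders: start with r₀ = 609 = a·1 + b·0 (s = 1, t = 0) and r₁ = 354 = a·0 + b·1 (s = 0, t = 1); each new remainder r_{k+1} = r_{k-1} − q_k·r_k inherits s_{k+1} = s_{k-1} − q_k·s_k, t_{k+1} = t_{k-1} − q_k·t_k, so r_k = a·s_k + b·t_k at every step:
  q = 1: r = 255, s = 1 − 1·0 = 1, t = 0 − 1·1 = -1  (check: 609·1 + 354·(-1) = 255)
  q = 1: r = 99, s = 0 − 1·1 = -1, t = 1 − 1·(-1) = 2  (check: 609·(-1) + 354·2 = 99)
  q = 2: r = 57, s = 1 − 2·(-1) = 3, t = -1 − 2·2 = -5  (check: 609·3 + 354·(-5) = 57)
  q = 1: r = 42, s = -1 − 1·3 = -4, t = 2 − 1·(-5) = 7  (check: 609·(-4) + 354·7 = 42)
  q = 1: r = 15, s = 3 − 1·(-4) = 7, t = -5 − 1·7 = -12  (check: 609·7 + 354·(-12) = 15)
  q = 2: r = 12, s = -4 − 2·7 = -18, t = 7 − 2·(-12) = 31  (check: 609·(-18) + 354·31 = 12)
  q = 1: r = 3, s = 7 − 1·(-18) = 25, t = -12 − 1·31 = -43  (check: 609·25 + 354·(-43) = 3)
The row with r = 3 (the gcd) gives the Bezout coefficients s = 25, t = -43.
Result: 609 · (25) + 354 · (-43) = 3.

gcd(609, 354) = 3; s = 25, t = -43 (check: 609·25 + 354·(-43) = 3).


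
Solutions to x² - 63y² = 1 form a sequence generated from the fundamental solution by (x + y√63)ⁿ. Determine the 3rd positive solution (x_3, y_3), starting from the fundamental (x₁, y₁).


Step 1: Find the fundamental solution (x₁, y₁) of x² - 63y² = 1.
  Expand √63 as a continued fraction. a₀ = ⌊√63⌋ = 7; iterate m_{k+1} = d_k·a_k − m_k, d_{k+1} = (63 − m_{k+1}²)/d_k, a_{k+1} = ⌊(a₀ + m_{k+1})/d_{k+1}⌋ (starting m₀ = 0, d₀ = 1), with convergents p_k = a_k·p_{k-1} + p_{k-2}, q_k = a_k·q_{k-1} + q_{k-2} (p₋₁ = 1, q₋₁ = 0):
  k = 0: a₀ = 7; p₀/q₀ = 7/1; p₀² − 63·q₀² = 49 − 63 = -14.
  k = 1: m = 7, d = 14, a = ⌊(7 + 7)/14⌋ = 1; p/q = (1·7 + 1)/(1·1 + 0) = 8/1; p² − 63·q² = 64 − 63 = 1.
  The first convergent with p² − 63·q² = 1 gives the fundamental solution (x₁, y₁) = (8, 1).
Step 2: Apply the recurrence (x_{n+1}, y_{n+1}) = (x₁x_n + 63y₁y_n, x₁y_n + y₁x_n) repeatedly.
  From (x_1, y_1) = (8, 1): x_2 = 8·8 + 63·1·1 = 127; y_2 = 8·1 + 1·8 = 16.
  From (x_2, y_2) = (127, 16): x_3 = 8·127 + 63·1·16 = 2024; y_3 = 8·16 + 1·127 = 255.
Step 3: Verify x_3² - 63·y_3² = 4096576 - 4096575 = 1 (should be 1). ✓

(x_1, y_1) = (8, 1); (x_3, y_3) = (2024, 255).


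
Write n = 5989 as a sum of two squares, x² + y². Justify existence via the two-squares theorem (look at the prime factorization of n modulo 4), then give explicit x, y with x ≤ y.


Step 1: Factor n = 5989 = 53 · 113.
Step 2: Check the mod-4 condition on each prime factor: 53 ≡ 1 (mod 4), exponent 1; 113 ≡ 1 (mod 4), exponent 1.
All primes ≡ 3 (mod 4) appear to even exponent (or don't appear), so by the two-squares theorem n IS expressible as a sum of two squares.
Step 3: Build a representation. Here n = 53 · 113 is a product of primes ≡ 1 (mod 4). Each prime p ≡ 1 (mod 4) is itself a sum of two squares; find a² by testing p − a² for a perfect square:
  53: 53 − 1² = 52, 53 − 2² = 49 = 7² ⇒ 53 = 2² + 7².
  113: 113 − 1² = 112, 113 − 2² = 109, 113 − 3² = 104, 113 − 4² = 97, 113 − 5² = 88, 113 − 6² = 77, 113 − 7² = 64 = 8² ⇒ 113 = 7² + 8².
  Combine using the Brahmagupta–Fibonacci identity (a² + b²)(c² + d²) = (ac − bd)² + (ad + bc)² = (ac + bd)² + (ad − bc)²:
  53 · 113 = 5989: from (2² + 7²)(7² + 8²), take (2·7 − 7·8, 2·8 + 7·7) = (14 − 56, 16 + 49) = (-42, 65); dropping signs (only squares matter) gives (42, 65); check 42² + 65² = 1764 + 4225 = 5989 ✓.
Step 4: Order so x ≤ y and verify: 42² + 65² = 1764 + 4225 = 5989 = n. ✓

n = 5989 = 42² + 65² (one valid representation with x ≤ y).
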